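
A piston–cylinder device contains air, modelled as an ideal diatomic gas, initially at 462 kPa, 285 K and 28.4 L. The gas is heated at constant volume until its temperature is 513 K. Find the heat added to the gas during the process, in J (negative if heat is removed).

26200 J

n = P₁V₁/(RT₁) = 462×28.4/(8.314×285) = 5.54 mol.
Isochoric: V stays 28.4 L; P/T = const ⇒ T₂ = 513 K, P₂ = 832 kPa.
W = 0 (no volume change).
ΔU = nCvΔT = 5.54×20.8×(513−285) = 26200 J.
Q = ΔU = 26200 J.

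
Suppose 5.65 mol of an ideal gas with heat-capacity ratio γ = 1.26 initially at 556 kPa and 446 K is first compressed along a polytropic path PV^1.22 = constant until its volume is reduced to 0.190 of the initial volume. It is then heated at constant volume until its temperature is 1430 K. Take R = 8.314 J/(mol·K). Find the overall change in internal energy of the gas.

178000 J

V₁ = nRT₁/P₁ = 5.65×8.314×446/556 = 37.7 L.
Step 1 — Polytropic n=1.22: T₂ = T₁(V₁/V₂)^(n−1) = 446×(5.26)^0.22 = 643 K; P₂ = P₁(V₁/V₂)^n = 4220 kPa.
W = (P₁V₁−P₂V₂)/(n−1) = (556×37.7−4220×7.16)/0.22 = -42000 J.
ΔU = nCvΔT = 5.65×32.0×(643−446) = 35500 J.
Q = ΔU + W = -6460 J.
State after step 1: P = 4220 kPa, V = 7.16 L, T = 643 K.
Step 2 — Isochoric: V stays 7.16 L; P/T = const ⇒ T₂ = 1430 K, P₂ = 9380 kPa.
W = 0 (no volume change).
ΔU = nCvΔT = 5.65×32.0×(1430−643) = 142000 J.
Q = ΔU = 142000 J.
Net over both steps: W = -42000 J, Q = 136000 J, ΔU = 178000 J.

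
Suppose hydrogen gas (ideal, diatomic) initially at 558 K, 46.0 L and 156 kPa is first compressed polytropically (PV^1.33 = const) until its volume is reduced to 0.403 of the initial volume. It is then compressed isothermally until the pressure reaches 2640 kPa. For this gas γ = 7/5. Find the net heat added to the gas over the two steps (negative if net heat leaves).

-17000 J

n = P₁V₁/(RT₁) = 156×46.0/(8.314×558) = 1.55 mol.
Step 1 — Polytropic n=1.33: T₂ = T₁(V₁/V₂)^(n−1) = 558×(2.48)^0.33 = 753 K; P₂ = P₁(V₁/V₂)^n = 522 kPa.
W = (P₁V₁−P₂V₂)/(n−1) = (156×46.0−522×18.5)/0.33 = -7610 J.
ΔU = nCvΔT = 1.55×20.8×(753−558) = 6270 J.
Q = ΔU + W = -1330 J.
State after step 1: P = 522 kPa, V = 18.5 L, T = 753 K.
Step 2 — Isothermal: T stays 753 K; PV = const ⇒ V₂ = 3.67 L, P₂ = 2640 kPa.
ΔU = 0 (ideal gas, T constant).
W = nRT ln(V₂/V₁) = 1.55×8.314×753×ln(0.198) = -15700 J.
Q = ΔU + W = -15700 J.
Net over both steps: W = -23300 J, Q = -17000 J, ΔU = 6270 J.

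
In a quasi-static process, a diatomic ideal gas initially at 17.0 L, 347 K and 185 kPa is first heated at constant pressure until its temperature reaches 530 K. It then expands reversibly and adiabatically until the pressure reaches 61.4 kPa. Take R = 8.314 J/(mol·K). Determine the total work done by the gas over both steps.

4900 J

n = P₁V₁/(RT₁) = 185×17.0/(8.314×347) = 1.09 mol.
Step 1 — Isobaric: P stays 185 kPa; V/T = const ⇒ T₂ = 530 K, V₂ = 26.0 L.
W = PΔV = 185×(26.0−17.0) kPa·L = 1660 J.
ΔU = nCvΔT = 1.09×20.8×(530−347) = 4150 J.
Q = ΔU + W = nCpΔT = 5810 J.
State after step 1: P = 185 kPa, V = 26.0 L, T = 530 K.
Step 2 — Adiabatic: T₂/T₁ = (P₂/P₁)^((γ−1)/γ) ⇒ T₂ = 530×(0.332)^0.286 = 387 K; V₂ = 57.1 L.
ΔU = nCvΔT = 1.09×20.8×(387−530) = -3250 J.
Q = 0 for an adiabatic process, so W = −ΔU = 3250 J.
Net over both steps: W = 4900 J, Q = 5810 J, ΔU = 900 J.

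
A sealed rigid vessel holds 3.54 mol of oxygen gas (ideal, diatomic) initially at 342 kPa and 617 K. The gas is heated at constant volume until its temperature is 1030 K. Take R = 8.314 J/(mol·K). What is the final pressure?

V₁ = nRT₁/P₁ = 3.54×8.314×617/342 = 53.1 L.
Isochoric: V stays 53.1 L; P/T = const ⇒ T₂ = 1030 K, P₂ = 571 kPa.

571 kPa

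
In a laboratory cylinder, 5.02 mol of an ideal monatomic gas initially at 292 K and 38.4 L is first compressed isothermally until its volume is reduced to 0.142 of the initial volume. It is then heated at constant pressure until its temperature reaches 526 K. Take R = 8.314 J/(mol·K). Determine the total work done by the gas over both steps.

-14000 J

P₁ = nRT₁/V₁ = 5.02×8.314×292/38.4 = 317 kPa.
Step 1 — Isothermal: T stays 292 K; PV = const ⇒ V₂ = 5.45 L, P₂ = 2230 kPa.
ΔU = 0 (ideal gas, T constant).
W = nRT ln(V₂/V₁) = 5.02×8.314×292×ln(0.142) = -23800 J.
Q = ΔU + W = -23800 J.
State after step 1: P = 2230 kPa, V = 5.45 L, T = 292 K.
Step 2 — Isobaric: P stays 2230 kPa; V/T = const ⇒ T₂ = 526 K, V₂ = 9.82 L.
W = PΔV = 2230×(9.82−5.45) kPa·L = 9770 J.
ΔU = nCvΔT = 5.02×12.5×(526−292) = 14600 J.
Q = ΔU + W = nCpΔT = 24400 J.
Net over both steps: W = -14000 J, Q = 628 J, ΔU = 14600 J.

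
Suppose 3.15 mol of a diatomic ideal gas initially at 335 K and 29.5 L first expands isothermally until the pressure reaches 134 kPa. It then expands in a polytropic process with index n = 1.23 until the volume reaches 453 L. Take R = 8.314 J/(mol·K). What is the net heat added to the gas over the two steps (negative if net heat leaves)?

P₁ = nRT₁/V₁ = 3.15×8.314×335/29.5 = 297 kPa.
Step 1 — Isothermal: T stays 335 K; PV = const ⇒ V₂ = 65.5 L, P₂ = 134 kPa.
ΔU = 0 (ideal gas, T constant).
W = nRT ln(V₂/V₁) = 3.15×8.314×335×ln(2.22) = 6990 J.
Q = ΔU + W = 6990 J.
State after step 1: P = 134 kPa, V = 65.5 L, T = 335 K.
Step 2 — Polytropic n=1.23: T₂ = T₁(V₁/V₂)^(n−1) = 335×(0.145)^0.23 = 215 K; P₂ = P₁(V₁/V₂)^n = 12.4 kPa.
W = (P₁V₁−P₂V₂)/(n−1) = (134×65.5−12.4×453)/0.23 = 13700 J.
ΔU = nCvΔT = 3.15×20.8×(215−335) = -7880 J.
Q = ΔU + W = 5820 J.
Net over both steps: W = 20700 J, Q = 12800 J, ΔU = -7880 J.

12800 J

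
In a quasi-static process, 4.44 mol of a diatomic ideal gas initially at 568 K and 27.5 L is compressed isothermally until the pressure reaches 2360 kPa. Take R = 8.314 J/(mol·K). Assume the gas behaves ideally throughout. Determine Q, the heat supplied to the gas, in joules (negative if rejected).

-23700 J

P₁ = nRT₁/V₁ = 4.44×8.314×568/27.5 = 762 kPa.
Isothermal: T stays 568 K; PV = const ⇒ V₂ = 8.88 L, P₂ = 2360 kPa.
ΔU = 0 (ideal gas, T constant).
W = nRT ln(V₂/V₁) = 4.44×8.314×568×ln(0.323) = -23700 J.
Q = ΔU + W = -23700 J.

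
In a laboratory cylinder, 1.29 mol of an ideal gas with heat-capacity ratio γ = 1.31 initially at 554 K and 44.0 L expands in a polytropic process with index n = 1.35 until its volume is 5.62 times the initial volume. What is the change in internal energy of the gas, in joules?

-8690 J

P₁ = nRT₁/V₁ = 1.29×8.314×554/44.0 = 135 kPa.
Polytropic n=1.35: T₂ = T₁(V₁/V₂)^(n−1) = 554×(0.178)^0.35 = 303 K; P₂ = P₁(V₁/V₂)^n = 13.1 kPa.
For an ideal gas ΔU = nCvΔT with Cv = R/(γ−1) = 26.8 J/(mol·K).
ΔU = 1.29×26.8×(303−554) = -8690 J.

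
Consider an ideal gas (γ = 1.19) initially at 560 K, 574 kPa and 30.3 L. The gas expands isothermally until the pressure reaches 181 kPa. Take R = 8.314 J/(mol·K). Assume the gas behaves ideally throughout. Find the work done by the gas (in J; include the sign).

20100 J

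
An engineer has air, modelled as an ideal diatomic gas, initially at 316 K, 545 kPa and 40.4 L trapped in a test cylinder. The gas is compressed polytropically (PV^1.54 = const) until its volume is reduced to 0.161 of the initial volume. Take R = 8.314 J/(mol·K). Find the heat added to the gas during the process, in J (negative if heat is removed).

n = P₁V₁/(RT₁) = 545×40.4/(8.314×316) = 8.38 mol.
Polytropic n=1.54: T₂ = T₁(V₁/V₂)^(n−1) = 316×(6.21)^0.54 = 847 K; P₂ = P₁(V₁/V₂)^n = 9080 kPa.
W = (P₁V₁−P₂V₂)/(n−1) = (545×40.4−9080×6.50)/0.54 = -68500 J.
ΔU = nCvΔT = 8.38×20.8×(847−316) = 92500 J.
Q = ΔU + W = 24000 J.

24000 J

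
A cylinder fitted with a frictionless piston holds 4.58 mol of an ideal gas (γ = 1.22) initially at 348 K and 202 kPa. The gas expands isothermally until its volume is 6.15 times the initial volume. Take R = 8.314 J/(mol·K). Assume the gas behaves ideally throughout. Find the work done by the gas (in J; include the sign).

24100 J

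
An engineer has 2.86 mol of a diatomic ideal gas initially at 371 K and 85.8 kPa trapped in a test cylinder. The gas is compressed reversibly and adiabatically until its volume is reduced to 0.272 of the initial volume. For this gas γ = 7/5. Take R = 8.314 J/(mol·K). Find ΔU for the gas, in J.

V₁ = nRT₁/P₁ = 2.86×8.314×371/85.8 = 103 L.
Adiabatic: TV^(γ−1) = const ⇒ T₂ = 371×(3.68)^0.400 = 625 K; PV^γ = const ⇒ P₂ = 531 kPa.
For an ideal gas ΔU = nCvΔT with Cv = (5/2)R = 20.8 J/(mol·K).
ΔU = 2.86×20.8×(625−371) = 15100 J.

15100 J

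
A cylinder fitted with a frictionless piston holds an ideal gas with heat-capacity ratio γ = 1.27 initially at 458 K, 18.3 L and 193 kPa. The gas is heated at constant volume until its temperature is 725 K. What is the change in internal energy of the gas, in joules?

7630 J

n = P₁V₁/(RT₁) = 193×18.3/(8.314×458) = 0.928 mol.
Isochoric: V stays 18.3 L; P/T = const ⇒ T₂ = 725 K, P₂ = 306 kPa.
For an ideal gas ΔU = nCvΔT with Cv = R/(γ−1) = 30.8 J/(mol·K).
ΔU = 0.928×30.8×(725−458) = 7630 J.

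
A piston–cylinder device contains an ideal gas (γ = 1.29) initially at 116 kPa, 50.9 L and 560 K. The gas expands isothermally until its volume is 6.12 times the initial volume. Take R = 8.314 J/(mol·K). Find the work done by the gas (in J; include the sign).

n = P₁V₁/(RT₁) = 116×50.9/(8.314×560) = 1.27 mol.
Isothermal: T stays 560 K; PV = const ⇒ V₂ = 312 L, P₂ = 19.0 kPa.
W = nRT ln(V₂/V₁) = 1.27×8.314×560×ln(6.12) = 10700 J.

10700 J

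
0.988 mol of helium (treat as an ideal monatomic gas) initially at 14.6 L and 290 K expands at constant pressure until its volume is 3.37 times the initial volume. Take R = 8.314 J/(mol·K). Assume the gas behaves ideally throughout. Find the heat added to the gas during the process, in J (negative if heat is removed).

14100 J

P₁ = nRT₁/V₁ = 0.988×8.314×290/14.6 = 163 kPa.
Isobaric: P stays 163 kPa; V/T = const ⇒ T₂ = 977 K, V₂ = 49.2 L.
W = PΔV = 163×(49.2−14.6) kPa·L = 5650 J.
ΔU = nCvΔT = 0.988×12.5×(977−290) = 8470 J.
Q = ΔU + W = nCpΔT = 14100 J.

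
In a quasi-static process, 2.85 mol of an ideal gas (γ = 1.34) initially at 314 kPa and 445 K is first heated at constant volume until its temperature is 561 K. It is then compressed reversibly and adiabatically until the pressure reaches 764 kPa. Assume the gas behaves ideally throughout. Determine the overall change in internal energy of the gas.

15200 J

V₁ = nRT₁/P₁ = 2.85×8.314×445/314 = 33.6 L.
Step 1 — Isochoric: V stays 33.6 L; P/T = const ⇒ T₂ = 561 K, P₂ = 396 kPa.
W = 0 (no volume change).
ΔU = nCvΔT = 2.85×24.5×(561−445) = 8080 J.
Q = ΔU = 8080 J.
State after step 1: P = 396 kPa, V = 33.6 L, T = 561 K.
Step 2 — Adiabatic: T₂/T₁ = (P₂/P₁)^((γ−1)/γ) ⇒ T₂ = 561×(1.93)^0.254 = 663 K; V₂ = 20.6 L.
ΔU = nCvΔT = 2.85×24.5×(663−561) = 7100 J.
Q = 0 for an adiabatic process, so W = −ΔU = -7100 J.
Net over both steps: W = -7100 J, Q = 8080 J, ΔU = 15200 J.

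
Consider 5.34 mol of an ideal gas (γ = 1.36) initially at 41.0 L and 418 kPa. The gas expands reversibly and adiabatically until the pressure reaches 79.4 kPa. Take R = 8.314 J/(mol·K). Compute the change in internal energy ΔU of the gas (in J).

-16900 J

T₁ = P₁V₁/(nR) = 418×41.0/(5.34×8.314) = 386 K.
Adiabatic: T₂/T₁ = (P₂/P₁)^((γ−1)/γ) ⇒ T₂ = 386×(0.190)^0.265 = 249 K; V₂ = 139 L.
For an ideal gas ΔU = nCvΔT with Cv = R/(γ−1) = 23.1 J/(mol·K).
ΔU = 5.34×23.1×(249−386) = -16900 J.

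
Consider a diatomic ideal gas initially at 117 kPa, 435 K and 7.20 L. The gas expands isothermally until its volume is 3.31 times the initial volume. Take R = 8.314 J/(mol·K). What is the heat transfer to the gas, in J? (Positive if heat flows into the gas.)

1010 J

n = P₁V₁/(RT₁) = 117×7.20/(8.314×435) = 0.233 mol.
Isothermal: T stays 435 K; PV = const ⇒ V₂ = 23.8 L, P₂ = 35.3 kPa.
ΔU = 0 (ideal gas, T constant).
W = nRT ln(V₂/V₁) = 0.233×8.314×435×ln(3.31) = 1010 J.
Q = ΔU + W = 1010 J.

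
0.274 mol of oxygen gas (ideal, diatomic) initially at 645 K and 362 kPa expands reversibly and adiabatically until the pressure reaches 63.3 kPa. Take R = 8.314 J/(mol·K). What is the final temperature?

392 K

V₁ = nRT₁/P₁ = 0.274×8.314×645/362 = 4.06 L.
Adiabatic: T₂/T₁ = (P₂/P₁)^((γ−1)/γ) ⇒ T₂ = 645×(0.175)^0.286 = 392 K; V₂ = 14.1 L.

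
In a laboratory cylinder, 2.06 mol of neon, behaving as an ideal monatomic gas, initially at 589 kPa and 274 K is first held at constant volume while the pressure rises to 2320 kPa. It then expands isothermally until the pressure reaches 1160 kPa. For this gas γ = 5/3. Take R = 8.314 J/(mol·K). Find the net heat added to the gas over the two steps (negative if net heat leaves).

33500 J

V₁ = nRT₁/P₁ = 2.06×8.314×274/589 = 7.97 L.
Step 1 — Isochoric: V stays 7.97 L; P/T = const ⇒ T₂ = 1080 K, P₂ = 2320 kPa.
W = 0 (no volume change).
ΔU = nCvΔT = 2.06×12.5×(1080−274) = 20700 J.
Q = ΔU = 20700 J.
State after step 1: P = 2320 kPa, V = 7.97 L, T = 1080 K.
Step 2 — Isothermal: T stays 1080 K; PV = const ⇒ V₂ = 15.9 L, P₂ = 1160 kPa.
ΔU = 0 (ideal gas, T constant).
W = nRT ln(V₂/V₁) = 2.06×8.314×1080×ln(2.00) = 12800 J.
Q = ΔU + W = 12800 J.
Net over both steps: W = 12800 J, Q = 33500 J, ΔU = 20700 J.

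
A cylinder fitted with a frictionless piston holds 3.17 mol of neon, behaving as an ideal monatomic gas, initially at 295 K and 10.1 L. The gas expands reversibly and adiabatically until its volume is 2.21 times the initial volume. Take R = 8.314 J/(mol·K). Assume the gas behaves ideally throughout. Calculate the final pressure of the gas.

P₁ = nRT₁/V₁ = 3.17×8.314×295/10.1 = 770 kPa.
Adiabatic: TV^(γ−1) = const ⇒ T₂ = 295×(0.452)^0.667 = 174 K; PV^γ = const ⇒ P₂ = 205 kPa.

205 kPa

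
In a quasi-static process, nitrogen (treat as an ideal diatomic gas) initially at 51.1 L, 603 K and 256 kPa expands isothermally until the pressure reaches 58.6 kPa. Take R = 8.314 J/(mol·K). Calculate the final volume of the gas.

223 L

Isothermal: T stays 603 K; PV = const ⇒ V₂ = 223 L, P₂ = 58.6 kPa.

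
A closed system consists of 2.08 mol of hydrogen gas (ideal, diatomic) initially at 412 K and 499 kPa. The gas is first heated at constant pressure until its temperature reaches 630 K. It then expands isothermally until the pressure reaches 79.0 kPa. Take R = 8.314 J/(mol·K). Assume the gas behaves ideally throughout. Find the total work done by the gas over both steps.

23900 J

V₁ = nRT₁/P₁ = 2.08×8.314×412/499 = 14.3 L.
Step 1 — Isobaric: P stays 499 kPa; V/T = const ⇒ T₂ = 630 K, V₂ = 21.8 L.
W = PΔV = 499×(21.8−14.3) kPa·L = 3770 J.
ΔU = nCvΔT = 2.08×20.8×(630−412) = 9420 J.
Q = ΔU + W = nCpΔT = 13200 J.
State after step 1: P = 499 kPa, V = 21.8 L, T = 630 K.
Step 2 — Isothermal: T stays 630 K; PV = const ⇒ V₂ = 138 L, P₂ = 79.0 kPa.
ΔU = 0 (ideal gas, T constant).
W = nRT ln(V₂/V₁) = 2.08×8.314×630×ln(6.32) = 20100 J.
Q = ΔU + W = 20100 J.
Net over both steps: W = 23900 J, Q = 33300 J, ΔU = 9420 J.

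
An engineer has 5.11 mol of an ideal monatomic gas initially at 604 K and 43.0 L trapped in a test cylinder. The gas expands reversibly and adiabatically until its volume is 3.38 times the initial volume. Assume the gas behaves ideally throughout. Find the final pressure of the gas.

P₁ = nRT₁/V₁ = 5.11×8.314×604/43.0 = 597 kPa.
Adiabatic: TV^(γ−1) = const ⇒ T₂ = 604×(0.296)^0.667 = 268 K; PV^γ = const ⇒ P₂ = 78.4 kPa.

78.4 kPa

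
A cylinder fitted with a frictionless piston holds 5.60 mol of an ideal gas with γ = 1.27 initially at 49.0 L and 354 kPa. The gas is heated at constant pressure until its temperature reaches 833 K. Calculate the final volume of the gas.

110 L

T₁ = P₁V₁/(nR) = 354×49.0/(5.60×8.314) = 373 K.
Isobaric: P stays 354 kPa; V/T = const ⇒ T₂ = 833 K, V₂ = 110 L.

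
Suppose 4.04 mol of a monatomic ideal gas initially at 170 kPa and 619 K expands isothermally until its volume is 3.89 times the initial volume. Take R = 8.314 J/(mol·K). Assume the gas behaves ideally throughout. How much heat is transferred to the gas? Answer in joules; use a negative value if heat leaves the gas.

28200 J

V₁ = nRT₁/P₁ = 4.04×8.314×619/170 = 122 L.
Isothermal: T stays 619 K; PV = const ⇒ V₂ = 476 L, P₂ = 43.7 kPa.
ΔU = 0 (ideal gas, T constant).
W = nRT ln(V₂/V₁) = 4.04×8.314×619×ln(3.89) = 28200 J.
Q = ΔU + W = 28200 J.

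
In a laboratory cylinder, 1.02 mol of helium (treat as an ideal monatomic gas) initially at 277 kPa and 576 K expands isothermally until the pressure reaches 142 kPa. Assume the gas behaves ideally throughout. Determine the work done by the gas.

3260 J

V₁ = nRT₁/P₁ = 1.02×8.314×576/277 = 17.6 L.
Isothermal: T stays 576 K; PV = const ⇒ V₂ = 34.4 L, P₂ = 142 kPa.
W = nRT ln(V₂/V₁) = 1.02×8.314×576×ln(1.95) = 3260 J.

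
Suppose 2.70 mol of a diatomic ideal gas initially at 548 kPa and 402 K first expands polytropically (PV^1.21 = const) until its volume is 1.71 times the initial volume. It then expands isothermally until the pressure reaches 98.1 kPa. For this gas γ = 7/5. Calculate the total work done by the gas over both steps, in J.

V₁ = nRT₁/P₁ = 2.70×8.314×402/548 = 16.5 L.
Step 1 — Polytropic n=1.21: T₂ = T₁(V₁/V₂)^(n−1) = 402×(0.585)^0.21 = 359 K; P₂ = P₁(V₁/V₂)^n = 286 kPa.
W = (P₁V₁−P₂V₂)/(n−1) = (548×16.5−286×28.2)/0.21 = 4580 J.
ΔU = nCvΔT = 2.70×20.8×(359−402) = -2400 J.
Q = ΔU + W = 2170 J.
State after step 1: P = 286 kPa, V = 28.2 L, T = 359 K.
Step 2 — Isothermal: T stays 359 K; PV = const ⇒ V₂ = 82.2 L, P₂ = 98.1 kPa.
ΔU = 0 (ideal gas, T constant).
W = nRT ln(V₂/V₁) = 2.70×8.314×359×ln(2.92) = 8640 J.
Q = ΔU + W = 8640 J.
Net over both steps: W = 13200 J, Q = 10800 J, ΔU = -2400 J.

13200 J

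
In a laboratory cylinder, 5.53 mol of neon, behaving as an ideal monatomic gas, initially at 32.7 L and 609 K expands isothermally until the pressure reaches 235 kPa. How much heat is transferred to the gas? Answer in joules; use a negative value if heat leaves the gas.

36200 J

P₁ = nRT₁/V₁ = 5.53×8.314×609/32.7 = 856 kPa.
Isothermal: T stays 609 K; PV = const ⇒ V₂ = 119 L, P₂ = 235 kPa.
ΔU = 0 (ideal gas, T constant).
W = nRT ln(V₂/V₁) = 5.53×8.314×609×ln(3.64) = 36200 J.
Q = ΔU + W = 36200 J.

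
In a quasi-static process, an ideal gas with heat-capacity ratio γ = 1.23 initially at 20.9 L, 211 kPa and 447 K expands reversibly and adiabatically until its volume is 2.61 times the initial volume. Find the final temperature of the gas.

358 K

Adiabatic: TV^(γ−1) = const ⇒ T₂ = 447×(0.383)^0.230 = 358 K; PV^γ = const ⇒ P₂ = 64.8 kPa.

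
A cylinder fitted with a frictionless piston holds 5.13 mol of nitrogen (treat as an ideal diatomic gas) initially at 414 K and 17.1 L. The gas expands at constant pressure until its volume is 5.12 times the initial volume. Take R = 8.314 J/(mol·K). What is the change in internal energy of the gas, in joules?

182000 J

P₁ = nRT₁/V₁ = 5.13×8.314×414/17.1 = 1030 kPa.
Isobaric: P stays 1030 kPa; V/T = const ⇒ T₂ = 2120 K, V₂ = 87.6 L.
For an ideal gas ΔU = nCvΔT with Cv = (5/2)R = 20.8 J/(mol·K).
ΔU = 5.13×20.8×(2120−414) = 182000 J.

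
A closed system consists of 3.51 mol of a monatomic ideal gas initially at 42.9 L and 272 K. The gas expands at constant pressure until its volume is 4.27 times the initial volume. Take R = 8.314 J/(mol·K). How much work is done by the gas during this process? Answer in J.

26000 J

P₁ = nRT₁/V₁ = 3.51×8.314×272/42.9 = 185 kPa.
Isobaric: P stays 185 kPa; V/T = const ⇒ T₂ = 1160 K, V₂ = 183 L.
W = PΔV = 185×(183−42.9) kPa·L = 26000 J.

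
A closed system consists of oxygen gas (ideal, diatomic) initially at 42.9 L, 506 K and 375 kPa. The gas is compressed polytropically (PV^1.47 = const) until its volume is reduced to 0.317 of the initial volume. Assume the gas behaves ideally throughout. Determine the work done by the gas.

-24500 J

n = P₁V₁/(RT₁) = 375×42.9/(8.314×506) = 3.82 mol.
Polytropic n=1.47: T₂ = T₁(V₁/V₂)^(n−1) = 506×(3.15)^0.47 = 868 K; P₂ = P₁(V₁/V₂)^n = 2030 kPa.
W = (P₁V₁−P₂V₂)/(n−1) = (375×42.9−2030×13.6)/0.47 = -24500 J.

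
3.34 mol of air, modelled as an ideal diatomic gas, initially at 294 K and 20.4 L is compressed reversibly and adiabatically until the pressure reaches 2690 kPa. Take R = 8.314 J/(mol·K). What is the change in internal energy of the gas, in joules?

P₁ = nRT₁/V₁ = 3.34×8.314×294/20.4 = 400 kPa.
Adiabatic: T₂/T₁ = (P₂/P₁)^((γ−1)/γ) ⇒ T₂ = 294×(6.72)^0.286 = 507 K; V₂ = 5.23 L.
For an ideal gas ΔU = nCvΔT with Cv = (5/2)R = 20.8 J/(mol·K).
ΔU = 3.34×20.8×(507−294) = 14800 J.

14800 J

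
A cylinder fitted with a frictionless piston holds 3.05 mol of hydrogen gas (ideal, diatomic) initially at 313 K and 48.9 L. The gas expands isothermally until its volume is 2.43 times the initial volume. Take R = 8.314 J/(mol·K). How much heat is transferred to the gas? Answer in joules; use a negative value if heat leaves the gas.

7050 J

P₁ = nRT₁/V₁ = 3.05×8.314×313/48.9 = 162 kPa.
Isothermal: T stays 313 K; PV = const ⇒ V₂ = 119 L, P₂ = 66.8 kPa.
ΔU = 0 (ideal gas, T constant).
W = nRT ln(V₂/V₁) = 3.05×8.314×313×ln(2.43) = 7050 J.
Q = ΔU + W = 7050 J.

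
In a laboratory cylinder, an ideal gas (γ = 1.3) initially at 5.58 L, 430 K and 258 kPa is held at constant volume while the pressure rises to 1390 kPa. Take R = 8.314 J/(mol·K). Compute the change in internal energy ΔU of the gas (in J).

21100 J

n = P₁V₁/(RT₁) = 258×5.58/(8.314×430) = 0.403 mol.
Isochoric: V stays 5.58 L; P/T = const ⇒ T₂ = 2320 K, P₂ = 1390 kPa.
For an ideal gas ΔU = nCvΔT with Cv = R/(γ−1) = 27.7 J/(mol·K).
ΔU = 0.403×27.7×(2320−430) = 21100 J.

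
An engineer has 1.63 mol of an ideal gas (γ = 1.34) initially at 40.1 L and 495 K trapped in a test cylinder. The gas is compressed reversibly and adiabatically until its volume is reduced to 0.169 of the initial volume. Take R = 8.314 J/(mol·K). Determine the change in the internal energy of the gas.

16400 J

P₁ = nRT₁/V₁ = 1.63×8.314×495/40.1 = 167 kPa.
Adiabatic: TV^(γ−1) = const ⇒ T₂ = 495×(5.92)^0.340 = 906 K; PV^γ = const ⇒ P₂ = 1810 kPa.
For an ideal gas ΔU = nCvΔT with Cv = R/(γ−1) = 24.5 J/(mol·K).
ΔU = 1.63×24.5×(906−495) = 16400 J.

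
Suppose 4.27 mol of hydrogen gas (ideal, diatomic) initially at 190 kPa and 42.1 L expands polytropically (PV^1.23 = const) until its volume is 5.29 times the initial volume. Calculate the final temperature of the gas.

T₁ = P₁V₁/(nR) = 190×42.1/(4.27×8.314) = 225 K.
Polytropic n=1.23: T₂ = T₁(V₁/V₂)^(n−1) = 225×(0.189)^0.23 = 154 K; P₂ = P₁(V₁/V₂)^n = 24.5 kPa.

154 K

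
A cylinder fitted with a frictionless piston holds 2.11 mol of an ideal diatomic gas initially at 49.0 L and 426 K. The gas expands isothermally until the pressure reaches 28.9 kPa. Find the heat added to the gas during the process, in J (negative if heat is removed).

P₁ = nRT₁/V₁ = 2.11×8.314×426/49.0 = 153 kPa.
Isothermal: T stays 426 K; PV = const ⇒ V₂ = 259 L, P₂ = 28.9 kPa.
ΔU = 0 (ideal gas, T constant).
W = nRT ln(V₂/V₁) = 2.11×8.314×426×ln(5.28) = 12400 J.
Q = ΔU + W = 12400 J.

12400 J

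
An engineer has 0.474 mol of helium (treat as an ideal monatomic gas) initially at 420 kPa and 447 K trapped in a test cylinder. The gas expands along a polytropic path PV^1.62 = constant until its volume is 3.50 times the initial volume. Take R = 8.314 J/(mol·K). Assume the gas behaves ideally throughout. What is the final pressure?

V₁ = nRT₁/P₁ = 0.474×8.314×447/420 = 4.19 L.
Polytropic n=1.62: T₂ = T₁(V₁/V₂)^(n−1) = 447×(0.286)^0.62 = 206 K; P₂ = P₁(V₁/V₂)^n = 55.2 kPa.

55.2 kPa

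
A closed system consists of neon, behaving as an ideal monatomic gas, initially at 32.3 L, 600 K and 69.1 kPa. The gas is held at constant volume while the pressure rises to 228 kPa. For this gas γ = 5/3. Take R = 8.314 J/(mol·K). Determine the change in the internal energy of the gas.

7700 J

n = P₁V₁/(RT₁) = 69.1×32.3/(8.314×600) = 0.447 mol.
Isochoric: V stays 32.3 L; P/T = const ⇒ T₂ = 1980 K, P₂ = 228 kPa.
For an ideal gas ΔU = nCvΔT with Cv = (3/2)R = 12.5 J/(mol·K).
ΔU = 0.447×12.5×(1980−600) = 7700 J.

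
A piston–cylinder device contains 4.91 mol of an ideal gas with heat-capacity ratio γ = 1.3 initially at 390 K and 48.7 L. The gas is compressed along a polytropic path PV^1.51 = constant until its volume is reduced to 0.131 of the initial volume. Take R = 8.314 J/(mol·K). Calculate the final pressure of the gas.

7040 kPa

P₁ = nRT₁/V₁ = 4.91×8.314×390/48.7 = 327 kPa.
Polytropic n=1.51: T₂ = T₁(V₁/V₂)^(n−1) = 390×(7.63)^0.51 = 1100 K; P₂ = P₁(V₁/V₂)^n = 7040 kPa.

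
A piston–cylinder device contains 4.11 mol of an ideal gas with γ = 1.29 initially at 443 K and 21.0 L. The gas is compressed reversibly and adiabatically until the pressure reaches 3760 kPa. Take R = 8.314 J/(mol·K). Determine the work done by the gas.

P₁ = nRT₁/V₁ = 4.11×8.314×443/21.0 = 721 kPa.
Adiabatic: T₂/T₁ = (P₂/P₁)^((γ−1)/γ) ⇒ T₂ = 443×(5.22)^0.225 = 642 K; V₂ = 5.84 L.
ΔU = nCvΔT = 4.11×28.7×(642−443) = 23500 J.
Q = 0 for an adiabatic process, so W = −ΔU = -23500 J.

-23500 J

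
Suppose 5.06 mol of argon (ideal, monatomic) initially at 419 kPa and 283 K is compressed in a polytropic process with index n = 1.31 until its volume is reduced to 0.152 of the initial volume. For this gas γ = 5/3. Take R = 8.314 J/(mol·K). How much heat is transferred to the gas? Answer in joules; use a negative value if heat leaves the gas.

-16300 J

V₁ = nRT₁/P₁ = 5.06×8.314×283/419 = 28.4 L.
Polytropic n=1.31: T₂ = T₁(V₁/V₂)^(n−1) = 283×(6.58)^0.31 = 507 K; P₂ = P₁(V₁/V₂)^n = 4940 kPa.
W = (P₁V₁−P₂V₂)/(n−1) = (419×28.4−4940×4.32)/0.31 = -30500 J.
ΔU = nCvΔT = 5.06×12.5×(507−283) = 14200 J.
Q = ΔU + W = -16300 J.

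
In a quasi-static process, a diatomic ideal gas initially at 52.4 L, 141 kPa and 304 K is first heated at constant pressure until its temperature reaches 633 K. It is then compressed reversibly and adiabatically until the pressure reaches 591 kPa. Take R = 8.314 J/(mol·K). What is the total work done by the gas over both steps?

n = P₁V₁/(RT₁) = 141×52.4/(8.314×304) = 2.92 mol.
Step 1 — Isobaric: P stays 141 kPa; V/T = const ⇒ T₂ = 633 K, V₂ = 109 L.
W = PΔV = 141×(109−52.4) kPa·L = 8000 J.
ΔU = nCvΔT = 2.92×20.8×(633−304) = 20000 J.
Q = ΔU + W = nCpΔT = 28000 J.
State after step 1: P = 141 kPa, V = 109 L, T = 633 K.
Step 2 — Adiabatic: T₂/T₁ = (P₂/P₁)^((γ−1)/γ) ⇒ T₂ = 633×(4.19)^0.286 = 953 K; V₂ = 39.2 L.
ΔU = nCvΔT = 2.92×20.8×(953−633) = 19500 J.
Q = 0 for an adiabatic process, so W = −ΔU = -19500 J.
Net over both steps: W = -11500 J, Q = 28000 J, ΔU = 39500 J.

-11500 J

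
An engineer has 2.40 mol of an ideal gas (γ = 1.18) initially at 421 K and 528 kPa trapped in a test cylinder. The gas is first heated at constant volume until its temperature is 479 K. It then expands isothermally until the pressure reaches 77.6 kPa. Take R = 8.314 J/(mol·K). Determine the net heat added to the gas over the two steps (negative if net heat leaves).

V₁ = nRT₁/P₁ = 2.40×8.314×421/528 = 15.9 L.
Step 1 — Isochoric: V stays 15.9 L; P/T = const ⇒ T₂ = 479 K, P₂ = 601 kPa.
W = 0 (no volume change).
ΔU = nCvΔT = 2.40×46.2×(479−421) = 6430 J.
Q = ΔU = 6430 J.
State after step 1: P = 601 kPa, V = 15.9 L, T = 479 K.
Step 2 — Isothermal: T stays 479 K; PV = const ⇒ V₂ = 123 L, P₂ = 77.6 kPa.
ΔU = 0 (ideal gas, T constant).
W = nRT ln(V₂/V₁) = 2.40×8.314×479×ln(7.74) = 19600 J.
Q = ΔU + W = 19600 J.
Net over both steps: W = 19600 J, Q = 26000 J, ΔU = 6430 J.

26000 J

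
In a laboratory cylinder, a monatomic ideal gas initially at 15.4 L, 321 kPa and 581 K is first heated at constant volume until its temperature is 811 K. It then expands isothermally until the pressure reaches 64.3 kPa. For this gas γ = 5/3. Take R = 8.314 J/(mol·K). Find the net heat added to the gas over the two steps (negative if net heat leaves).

16300 J

n = P₁V₁/(RT₁) = 321×15.4/(8.314×581) = 1.02 mol.
Step 1 — Isochoric: V stays 15.4 L; P/T = const ⇒ T₂ = 811 K, P₂ = 448 kPa.
W = 0 (no volume change).
ΔU = nCvΔT = 1.02×12.5×(811−581) = 2940 J.
Q = ΔU = 2940 J.
State after step 1: P = 448 kPa, V = 15.4 L, T = 811 K.
Step 2 — Isothermal: T stays 811 K; PV = const ⇒ V₂ = 107 L, P₂ = 64.3 kPa.
ΔU = 0 (ideal gas, T constant).
W = nRT ln(V₂/V₁) = 1.02×8.314×811×ln(6.97) = 13400 J.
Q = ΔU + W = 13400 J.
Net over both steps: W = 13400 J, Q = 16300 J, ΔU = 2940 J.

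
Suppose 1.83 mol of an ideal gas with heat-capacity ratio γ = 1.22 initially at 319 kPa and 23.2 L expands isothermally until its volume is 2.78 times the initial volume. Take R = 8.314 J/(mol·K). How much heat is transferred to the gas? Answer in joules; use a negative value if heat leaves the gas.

T₁ = P₁V₁/(nR) = 319×23.2/(1.83×8.314) = 486 K.
Isothermal: T stays 486 K; PV = const ⇒ V₂ = 64.5 L, P₂ = 115 kPa.
ΔU = 0 (ideal gas, T constant).
W = nRT ln(V₂/V₁) = 1.83×8.314×486×ln(2.78) = 7570 J.
Q = ΔU + W = 7570 J.

7570 J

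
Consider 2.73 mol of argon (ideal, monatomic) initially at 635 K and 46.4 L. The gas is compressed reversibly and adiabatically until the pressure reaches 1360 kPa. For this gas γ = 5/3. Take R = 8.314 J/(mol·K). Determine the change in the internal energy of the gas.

P₁ = nRT₁/V₁ = 2.73×8.314×635/46.4 = 311 kPa.
Adiabatic: T₂/T₁ = (P₂/P₁)^((γ−1)/γ) ⇒ T₂ = 635×(4.38)^0.400 = 1150 K; V₂ = 19.1 L.
For an ideal gas ΔU = nCvΔT with Cv = (3/2)R = 12.5 J/(mol·K).
ΔU = 2.73×12.5×(1150−635) = 17400 J.

17400 J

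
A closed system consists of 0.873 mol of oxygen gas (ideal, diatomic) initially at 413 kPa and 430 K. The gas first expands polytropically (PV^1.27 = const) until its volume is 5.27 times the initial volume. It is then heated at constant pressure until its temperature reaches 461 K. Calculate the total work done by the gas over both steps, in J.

5530 J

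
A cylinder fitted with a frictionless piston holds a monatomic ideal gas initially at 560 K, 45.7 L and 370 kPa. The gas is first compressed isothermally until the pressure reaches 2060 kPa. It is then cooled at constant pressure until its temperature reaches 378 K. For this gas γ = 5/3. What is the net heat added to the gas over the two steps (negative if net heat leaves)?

-42800 J

n = P₁V₁/(RT₁) = 370×45.7/(8.314×560) = 3.63 mol.
Step 1 — Isothermal: T stays 560 K; PV = const ⇒ V₂ = 8.21 L, P₂ = 2060 kPa.
ΔU = 0 (ideal gas, T constant).
W = nRT ln(V₂/V₁) = 3.63×8.314×560×ln(0.180) = -29000 J.
Q = ΔU + W = -29000 J.
State after step 1: P = 2060 kPa, V = 8.21 L, T = 560 K.
Step 2 — Isobaric: P stays 2060 kPa; V/T = const ⇒ T₂ = 378 K, V₂ = 5.54 L.
W = PΔV = 2060×(5.54−8.21) kPa·L = -5500 J.
ΔU = nCvΔT = 3.63×12.5×(378−560) = -8240 J.
Q = ΔU + W = nCpΔT = -13700 J.
Net over both steps: W = -34500 J, Q = -42800 J, ΔU = -8240 J.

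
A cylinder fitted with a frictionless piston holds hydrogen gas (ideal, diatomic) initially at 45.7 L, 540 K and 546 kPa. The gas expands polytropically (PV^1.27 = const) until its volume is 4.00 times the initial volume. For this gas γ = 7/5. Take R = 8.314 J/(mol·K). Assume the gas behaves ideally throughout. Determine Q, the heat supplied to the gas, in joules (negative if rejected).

n = P₁V₁/(RT₁) = 546×45.7/(8.314×540) = 5.56 mol.
Polytropic n=1.27: T₂ = T₁(V₁/V₂)^(n−1) = 540×(0.250)^0.27 = 371 K; P₂ = P₁(V₁/V₂)^n = 93.9 kPa.
W = (P₁V₁−P₂V₂)/(n−1) = (546×45.7−93.9×183)/0.27 = 28900 J.
ΔU = nCvΔT = 5.56×20.8×(371−540) = -19500 J.
Q = ΔU + W = 9380 J.

9380 J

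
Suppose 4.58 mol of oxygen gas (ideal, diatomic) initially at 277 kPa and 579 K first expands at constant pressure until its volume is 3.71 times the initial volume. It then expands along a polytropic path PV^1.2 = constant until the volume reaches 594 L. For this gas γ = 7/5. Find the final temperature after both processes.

1870 K

V₁ = nRT₁/P₁ = 4.58×8.314×579/277 = 79.6 L.
Step 1 — Isobaric: P stays 277 kPa; V/T = const ⇒ T₂ = 2150 K, V₂ = 295 L.
W = PΔV = 277×(295−79.6) kPa·L = 59700 J.
ΔU = nCvΔT = 4.58×20.8×(2150−579) = 149000 J.
Q = ΔU + W = nCpΔT = 209000 J.
State after step 1: P = 277 kPa, V = 295 L, T = 2150 K.
Step 2 — Polytropic n=1.2: T₂ = T₁(V₁/V₂)^(n−1) = 2150×(0.497)^0.20 = 1870 K; P₂ = P₁(V₁/V₂)^n = 120 kPa.
W = (P₁V₁−P₂V₂)/(n−1) = (277×295−120×594)/0.20 = 53400 J.
ΔU = nCvΔT = 4.58×20.8×(1870−2150) = -26700 J.
Q = ΔU + W = 26700 J.
Net over both steps: W = 113000 J, Q = 236000 J, ΔU = 123000 J.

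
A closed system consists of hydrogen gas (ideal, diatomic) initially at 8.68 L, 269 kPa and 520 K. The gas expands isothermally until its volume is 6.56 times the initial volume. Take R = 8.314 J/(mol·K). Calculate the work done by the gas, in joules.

4390 J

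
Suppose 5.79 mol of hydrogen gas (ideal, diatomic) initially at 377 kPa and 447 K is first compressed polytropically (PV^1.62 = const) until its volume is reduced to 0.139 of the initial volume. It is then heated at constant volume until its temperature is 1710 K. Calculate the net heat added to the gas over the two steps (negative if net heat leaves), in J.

V₁ = nRT₁/P₁ = 5.79×8.314×447/377 = 57.1 L.
Step 1 — Polytropic n=1.62: T₂ = T₁(V₁/V₂)^(n−1) = 447×(7.19)^0.62 = 1520 K; P₂ = P₁(V₁/V₂)^n = 9220 kPa.
W = (P₁V₁−P₂V₂)/(n−1) = (377×57.1−9220×7.93)/0.62 = -83300 J.
ΔU = nCvΔT = 5.79×20.8×(1520−447) = 129000 J.
Q = ΔU + W = 45800 J.
State after step 1: P = 9220 kPa, V = 7.93 L, T = 1520 K.
Step 2 — Isochoric: V stays 7.93 L; P/T = const ⇒ T₂ = 1710 K, P₂ = 10400 kPa.
W = 0 (no volume change).
ΔU = nCvΔT = 5.79×20.8×(1710−1520) = 23000 J.
Q = ΔU = 23000 J.
Net over both steps: W = -83300 J, Q = 68700 J, ΔU = 152000 J.

68700 J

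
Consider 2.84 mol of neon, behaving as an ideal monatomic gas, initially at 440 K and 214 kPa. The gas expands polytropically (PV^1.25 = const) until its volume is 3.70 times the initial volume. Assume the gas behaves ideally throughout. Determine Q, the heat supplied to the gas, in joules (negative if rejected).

7250 J

V₁ = nRT₁/P₁ = 2.84×8.314×440/214 = 48.5 L.
Polytropic n=1.25: T₂ = T₁(V₁/V₂)^(n−1) = 440×(0.270)^0.25 = 317 K; P₂ = P₁(V₁/V₂)^n = 41.7 kPa.
W = (P₁V₁−P₂V₂)/(n−1) = (214×48.5−41.7×180)/0.25 = 11600 J.
ΔU = nCvΔT = 2.84×12.5×(317−440) = -4350 J.
Q = ΔU + W = 7250 J.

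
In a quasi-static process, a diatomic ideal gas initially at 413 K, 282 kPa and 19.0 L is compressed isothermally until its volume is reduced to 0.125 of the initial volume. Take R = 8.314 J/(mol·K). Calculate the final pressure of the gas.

Isothermal: T stays 413 K; PV = const ⇒ V₂ = 2.38 L, P₂ = 2260 kPa.

2260 kPa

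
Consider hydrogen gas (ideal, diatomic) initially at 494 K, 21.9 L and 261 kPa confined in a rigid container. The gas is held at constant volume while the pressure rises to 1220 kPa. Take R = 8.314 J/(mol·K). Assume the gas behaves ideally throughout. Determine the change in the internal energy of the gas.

52500 J

n = P₁V₁/(RT₁) = 261×21.9/(8.314×494) = 1.39 mol.
Isochoric: V stays 21.9 L; P/T = const ⇒ T₂ = 2310 K, P₂ = 1220 kPa.
For an ideal gas ΔU = nCvΔT with Cv = (5/2)R = 20.8 J/(mol·K).
ΔU = 1.39×20.8×(2310−494) = 52500 J.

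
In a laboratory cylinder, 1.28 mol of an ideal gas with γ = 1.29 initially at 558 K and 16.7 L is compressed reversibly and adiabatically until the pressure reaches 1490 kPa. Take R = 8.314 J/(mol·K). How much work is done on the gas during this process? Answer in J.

P₁ = nRT₁/V₁ = 1.28×8.314×558/16.7 = 356 kPa.
Adiabatic: T₂/T₁ = (P₂/P₁)^((γ−1)/γ) ⇒ T₂ = 558×(4.19)^0.225 = 770 K; V₂ = 5.50 L.
ΔU = nCvΔT = 1.28×28.7×(770−558) = 7780 J.
Q = 0 for an adiabatic process, so W = −ΔU = -7780 J.
Work done on the gas = −W_by = 7780 J.

7780 J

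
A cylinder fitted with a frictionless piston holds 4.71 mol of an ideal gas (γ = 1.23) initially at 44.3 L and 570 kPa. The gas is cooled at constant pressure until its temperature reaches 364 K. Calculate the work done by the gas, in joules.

T₁ = P₁V₁/(nR) = 570×44.3/(4.71×8.314) = 645 K.
Isobaric: P stays 570 kPa; V/T = const ⇒ T₂ = 364 K, V₂ = 25.0 L.
W = PΔV = 570×(25.0−44.3) kPa·L = -11000 J.

-11000 J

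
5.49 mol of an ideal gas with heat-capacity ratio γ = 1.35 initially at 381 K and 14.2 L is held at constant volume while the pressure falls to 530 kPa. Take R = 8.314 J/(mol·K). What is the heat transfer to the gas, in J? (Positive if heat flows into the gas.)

P₁ = nRT₁/V₁ = 5.49×8.314×381/14.2 = 1220 kPa.
Isochoric: V stays 14.2 L; P/T = const ⇒ T₂ = 165 K, P₂ = 530 kPa.
W = 0 (no volume change).
ΔU = nCvΔT = 5.49×23.8×(165−381) = -28200 J.
Q = ΔU = -28200 J.

-28200 J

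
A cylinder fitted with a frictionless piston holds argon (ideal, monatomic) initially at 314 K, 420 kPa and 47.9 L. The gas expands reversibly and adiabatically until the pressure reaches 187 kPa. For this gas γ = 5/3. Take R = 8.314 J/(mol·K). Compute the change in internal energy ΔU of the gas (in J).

-8340 J

n = P₁V₁/(RT₁) = 420×47.9/(8.314×314) = 7.71 mol.
Adiabatic: T₂/T₁ = (P₂/P₁)^((γ−1)/γ) ⇒ T₂ = 314×(0.445)^0.400 = 227 K; V₂ = 77.8 L.
For an ideal gas ΔU = nCvΔT with Cv = (3/2)R = 12.5 J/(mol·K).
ΔU = 7.71×12.5×(227−314) = -8340 J.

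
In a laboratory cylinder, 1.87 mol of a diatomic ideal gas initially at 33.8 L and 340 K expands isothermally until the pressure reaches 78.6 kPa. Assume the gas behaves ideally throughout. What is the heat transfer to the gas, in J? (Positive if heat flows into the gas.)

3640 J

P₁ = nRT₁/V₁ = 1.87×8.314×340/33.8 = 156 kPa.
Isothermal: T stays 340 K; PV = const ⇒ V₂ = 67.3 L, P₂ = 78.6 kPa.
ΔU = 0 (ideal gas, T constant).
W = nRT ln(V₂/V₁) = 1.87×8.314×340×ln(1.99) = 3640 J.
Q = ΔU + W = 3640 J.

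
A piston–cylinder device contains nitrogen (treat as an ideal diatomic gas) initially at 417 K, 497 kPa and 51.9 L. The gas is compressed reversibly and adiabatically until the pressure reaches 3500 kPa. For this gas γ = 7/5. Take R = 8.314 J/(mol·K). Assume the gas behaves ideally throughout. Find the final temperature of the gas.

Adiabatic: T₂/T₁ = (P₂/P₁)^((γ−1)/γ) ⇒ T₂ = 417×(7.04)^0.286 = 728 K; V₂ = 12.9 L.

728 K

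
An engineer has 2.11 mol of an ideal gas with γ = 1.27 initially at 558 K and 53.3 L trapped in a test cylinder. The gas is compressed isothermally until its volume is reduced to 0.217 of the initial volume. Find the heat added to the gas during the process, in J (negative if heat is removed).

P₁ = nRT₁/V₁ = 2.11×8.314×558/53.3 = 184 kPa.
Isothermal: T stays 558 K; PV = const ⇒ V₂ = 11.6 L, P₂ = 846 kPa.
ΔU = 0 (ideal gas, T constant).
W = nRT ln(V₂/V₁) = 2.11×8.314×558×ln(0.217) = -15000 J.
Q = ΔU + W = -15000 J.

-15000 J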